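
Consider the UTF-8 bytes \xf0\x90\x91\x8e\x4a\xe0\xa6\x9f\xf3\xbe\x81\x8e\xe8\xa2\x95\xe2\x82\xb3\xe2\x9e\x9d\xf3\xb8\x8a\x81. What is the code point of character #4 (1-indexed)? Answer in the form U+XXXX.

Offset 0: leading byte 0xF0 = 11110000 → 4-byte char #1 = F0 90 91 8E.
Offset 4: leading byte 0x4A = 01001010 → 1-byte char #2 = 4A.
Offset 5: leading byte 0xE0 = 11100000 → 3-byte char #3 = E0 A6 9F.
Offset 8: leading byte 0xF3 = 11110011 → 4-byte char #4 = F3 BE 81 8E.
Leading byte 0xF3 = 11110011 matches 11110xxx → 4-byte sequence.
Byte 1: 0xF3 = 11110011, payload 011 (3 bits).
Byte 2: 0xBE = 10111110 (10xxxxxx ✓), payload 111110.
Byte 3: 0x81 = 10000001 (10xxxxxx ✓), payload 000001.
Byte 4: 0x8E = 10001110 (10xxxxxx ✓), payload 001110.
Concatenate: 011111110000001001110 = 0xFE04E (21 bits → U+FE04E).

U+FE04E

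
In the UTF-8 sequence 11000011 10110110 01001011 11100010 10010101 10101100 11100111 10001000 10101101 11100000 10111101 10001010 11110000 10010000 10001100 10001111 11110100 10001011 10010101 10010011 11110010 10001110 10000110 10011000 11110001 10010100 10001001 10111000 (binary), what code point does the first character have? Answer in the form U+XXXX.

Offset 0: leading byte 0xC3 = 11000011 → 2-byte char #1 = C3 B6.
Leading byte 0xC3 = 11000011 matches 110xxxxx → 2-byte sequence.
Byte 1: 0xC3 = 11000011, payload 00011 (5 bits).
Byte 2: 0xB6 = 10110110 (10xxxxxx ✓), payload 110110.
Concatenate: 00011110110 = 0xF6 (11 bits → U+00F6).

U+00F6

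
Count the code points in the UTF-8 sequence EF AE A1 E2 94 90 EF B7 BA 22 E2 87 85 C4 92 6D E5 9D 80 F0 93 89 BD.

Byte at offset 0: 0xEF = 11101111 → 3-byte char (#1). Advance 3.
Byte at offset 3: 0xE2 = 11100010 → 3-byte char (#2). Advance 3.
Byte at offset 6: 0xEF = 11101111 → 3-byte char (#3). Advance 3.
Byte at offset 9: 0x22 = 00100010 → 1-byte char (#4). Advance 1.
Byte at offset 10: 0xE2 = 11100010 → 3-byte char (#5). Advance 3.
Byte at offset 13: 0xC4 = 11000100 → 2-byte char (#6). Advance 2.
Byte at offset 15: 0x6D = 01101101 → 1-byte char (#7). Advance 1.
Byte at offset 16: 0xE5 = 11100101 → 3-byte char (#8). Advance 3.
Byte at offset 19: 0xF0 = 11110000 → 4-byte char (#9). Advance 4.
Reached end at offset 23 after 9 code points.

9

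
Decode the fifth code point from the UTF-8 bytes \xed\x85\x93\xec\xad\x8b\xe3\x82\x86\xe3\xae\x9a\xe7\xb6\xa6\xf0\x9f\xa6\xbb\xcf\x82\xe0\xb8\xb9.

Offset 0: leading byte 0xED = 11101101 → 3-byte char #1 = ED 85 93.
Offset 3: leading byte 0xEC = 11101100 → 3-byte char #2 = EC AD 8B.
Offset 6: leading byte 0xE3 = 11100011 → 3-byte char #3 = E3 82 86.
Offset 9: leading byte 0xE3 = 11100011 → 3-byte char #4 = E3 AE 9A.
Offset 12: leading byte 0xE7 = 11100111 → 3-byte char #5 = E7 B6 A6.
Leading byte 0xE7 = 11100111 matches 1110xxxx → 3-byte sequence.
Byte 1: 0xE7 = 11100111, payload 0111 (4 bits).
Byte 2: 0xB6 = 10110110 (10xxxxxx ✓), payload 110110.
Byte 3: 0xA6 = 10100110 (10xxxxxx ✓), payload 100110.
Concatenate: 0111110110100110 = 0x7DA6 (16 bits → U+7DA6).

U+7DA6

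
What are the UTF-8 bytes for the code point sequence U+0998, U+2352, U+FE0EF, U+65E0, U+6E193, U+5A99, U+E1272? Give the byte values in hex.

E0 A6 98 E2 8D 92 F3 BE 83 AF E6 97 A0 F1 AE 86 93 E5 AA 99 F3 A1 89 B2

U+0998: 3-byte form → E0 A6 98.
U+2352: 3-byte form → E2 8D 92.
U+FE0EF: 4-byte form → F3 BE 83 AF.
U+65E0: 3-byte form → E6 97 A0.
U+6E193: 4-byte form → F1 AE 86 93.
U+5A99: 3-byte form → E5 AA 99.
U+E1272: 4-byte form → F3 A1 89 B2.
Concatenated (24 bytes): E0 A6 98 E2 8D 92 F3 BE 83 AF E6 97 A0 F1 AE 86 93 E5 AA 99 F3 A1 89 B2.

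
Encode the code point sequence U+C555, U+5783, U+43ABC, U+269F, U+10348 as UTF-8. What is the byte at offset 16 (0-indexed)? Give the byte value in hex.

U+C555 → 3-byte form EC 95 95 at offsets 0–2.
U+5783 → 3-byte form E5 9E 83 at offsets 3–5.
U+43ABC → 4-byte form F1 83 AA BC at offsets 6–9.
U+269F → 3-byte form E2 9A 9F at offsets 10–12.
U+10348 → 4-byte form F0 90 8D 88 at offsets 13–16.
Offset 16 falls in char 5's range; it's byte 4 of F0 90 8D 88 = 0x88.

0x88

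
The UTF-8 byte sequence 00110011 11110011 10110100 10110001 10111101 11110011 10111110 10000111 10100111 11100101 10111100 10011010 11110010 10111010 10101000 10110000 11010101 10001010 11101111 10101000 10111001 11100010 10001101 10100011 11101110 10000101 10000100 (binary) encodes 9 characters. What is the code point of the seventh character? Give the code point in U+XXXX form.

Offset 0: leading byte 0x33 = 00110011 → 1-byte char #1 = 33.
Offset 1: leading byte 0xF3 = 11110011 → 4-byte char #2 = F3 B4 B1 BD.
Offset 5: leading byte 0xF3 = 11110011 → 4-byte char #3 = F3 BE 87 A7.
Offset 9: leading byte 0xE5 = 11100101 → 3-byte char #4 = E5 BC 9A.
Offset 12: leading byte 0xF2 = 11110010 → 4-byte char #5 = F2 BA A8 B0.
Offset 16: leading byte 0xD5 = 11010101 → 2-byte char #6 = D5 8A.
Offset 18: leading byte 0xEF = 11101111 → 3-byte char #7 = EF A8 B9.
Leading byte 0xEF = 11101111 matches 1110xxxx → 3-byte sequence.
Byte 1: 0xEF = 11101111, payload 1111 (4 bits).
Byte 2: 0xA8 = 10101000 (10xxxxxx ✓), payload 101000.
Byte 3: 0xB9 = 10111001 (10xxxxxx ✓), payload 111001.
Concatenate: 1111101000111001 = 0xFA39 (16 bits → U+FA39).

U+FA39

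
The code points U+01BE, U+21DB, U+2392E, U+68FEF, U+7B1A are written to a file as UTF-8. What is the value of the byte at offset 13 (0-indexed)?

U+01BE → 2-byte form C6 BE at offsets 0–1.
U+21DB → 3-byte form E2 87 9B at offsets 2–4.
U+2392E → 4-byte form F0 A3 A4 AE at offsets 5–8.
U+68FEF → 4-byte form F1 A8 BF AF at offsets 9–12.
U+7B1A → 3-byte form E7 AC 9A at offsets 13–15.
Offset 13 falls in char 5's range; it's byte 1 of E7 AC 9A = 0xE7.

0xE7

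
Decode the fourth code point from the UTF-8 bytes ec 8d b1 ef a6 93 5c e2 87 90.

Offset 0: leading byte 0xEC = 11101100 → 3-byte char #1 = EC 8D B1.
Offset 3: leading byte 0xEF = 11101111 → 3-byte char #2 = EF A6 93.
Offset 6: leading byte 0x5C = 01011100 → 1-byte char #3 = 5C.
Offset 7: leading byte 0xE2 = 11100010 → 3-byte char #4 = E2 87 90.
Leading byte 0xE2 = 11100010 matches 1110xxxx → 3-byte sequence.
Byte 1: 0xE2 = 11100010, payload 0010 (4 bits).
Byte 2: 0x87 = 10000111 (10xxxxxx ✓), payload 000111.
Byte 3: 0x90 = 10010000 (10xxxxxx ✓), payload 010000.
Concatenate: 0010000111010000 = 0x21D0 (16 bits → U+21D0).

U+21D0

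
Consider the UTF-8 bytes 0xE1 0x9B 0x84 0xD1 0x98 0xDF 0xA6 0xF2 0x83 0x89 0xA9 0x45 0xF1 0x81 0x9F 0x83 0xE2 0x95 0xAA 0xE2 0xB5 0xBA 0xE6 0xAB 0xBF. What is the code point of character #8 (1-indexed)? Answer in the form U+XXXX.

U+2D7A

Offset 0: leading byte 0xE1 = 11100001 → 3-byte char #1 = E1 9B 84.
Offset 3: leading byte 0xD1 = 11010001 → 2-byte char #2 = D1 98.
Offset 5: leading byte 0xDF = 11011111 → 2-byte char #3 = DF A6.
Offset 7: leading byte 0xF2 = 11110010 → 4-byte char #4 = F2 83 89 A9.
Offset 11: leading byte 0x45 = 01000101 → 1-byte char #5 = 45.
Offset 12: leading byte 0xF1 = 11110001 → 4-byte char #6 = F1 81 9F 83.
Offset 16: leading byte 0xE2 = 11100010 → 3-byte char #7 = E2 95 AA.
Offset 19: leading byte 0xE2 = 11100010 → 3-byte char #8 = E2 B5 BA.
Leading byte 0xE2 = 11100010 matches 1110xxxx → 3-byte sequence.
Byte 1: 0xE2 = 11100010, payload 0010 (4 bits).
Byte 2: 0xB5 = 10110101 (10xxxxxx ✓), payload 110101.
Byte 3: 0xBA = 10111010 (10xxxxxx ✓), payload 111010.
Concatenate: 0010110101111010 = 0x2D7A (16 bits → U+2D7A).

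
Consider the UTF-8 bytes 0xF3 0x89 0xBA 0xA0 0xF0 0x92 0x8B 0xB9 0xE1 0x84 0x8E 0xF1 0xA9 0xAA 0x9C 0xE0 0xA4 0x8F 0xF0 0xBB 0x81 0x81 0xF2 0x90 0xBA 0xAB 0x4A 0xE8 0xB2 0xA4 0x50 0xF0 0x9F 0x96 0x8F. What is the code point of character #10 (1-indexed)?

Offset 0: leading byte 0xF3 = 11110011 → 4-byte char #1 = F3 89 BA A0.
Offset 4: leading byte 0xF0 = 11110000 → 4-byte char #2 = F0 92 8B B9.
Offset 8: leading byte 0xE1 = 11100001 → 3-byte char #3 = E1 84 8E.
Offset 11: leading byte 0xF1 = 11110001 → 4-byte char #4 = F1 A9 AA 9C.
Offset 15: leading byte 0xE0 = 11100000 → 3-byte char #5 = E0 A4 8F.
Offset 18: leading byte 0xF0 = 11110000 → 4-byte char #6 = F0 BB 81 81.
Offset 22: leading byte 0xF2 = 11110010 → 4-byte char #7 = F2 90 BA AB.
Offset 26: leading byte 0x4A = 01001010 → 1-byte char #8 = 4A.
Offset 27: leading byte 0xE8 = 11101000 → 3-byte char #9 = E8 B2 A4.
Offset 30: leading byte 0x50 = 01010000 → 1-byte char #10 = 50.
Leading byte 0x50 = 01010000 matches 0xxxxxxx → 1-byte sequence.
Byte 1: 0x50 = 01010000, payload 1010000 (7 bits).
Concatenate: 1010000 = 0x50 (7 bits → U+0050).

U+0050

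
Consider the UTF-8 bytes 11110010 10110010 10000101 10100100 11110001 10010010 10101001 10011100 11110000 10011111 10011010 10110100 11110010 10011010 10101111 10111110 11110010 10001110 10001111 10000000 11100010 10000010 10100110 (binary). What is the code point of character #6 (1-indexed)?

Offset 0: leading byte 0xF2 = 11110010 → 4-byte char #1 = F2 B2 85 A4.
Offset 4: leading byte 0xF1 = 11110001 → 4-byte char #2 = F1 92 A9 9C.
Offset 8: leading byte 0xF0 = 11110000 → 4-byte char #3 = F0 9F 9A B4.
Offset 12: leading byte 0xF2 = 11110010 → 4-byte char #4 = F2 9A AF BE.
Offset 16: leading byte 0xF2 = 11110010 → 4-byte char #5 = F2 8E 8F 80.
Offset 20: leading byte 0xE2 = 11100010 → 3-byte char #6 = E2 82 A6.
Leading byte 0xE2 = 11100010 matches 1110xxxx → 3-byte sequence.
Byte 1: 0xE2 = 11100010, payload 0010 (4 bits).
Byte 2: 0x82 = 10000010 (10xxxxxx ✓), payload 000010.
Byte 3: 0xA6 = 10100110 (10xxxxxx ✓), payload 100110.
Concatenate: 0010000010100110 = 0x20A6 (16 bits → U+20A6).

U+20A6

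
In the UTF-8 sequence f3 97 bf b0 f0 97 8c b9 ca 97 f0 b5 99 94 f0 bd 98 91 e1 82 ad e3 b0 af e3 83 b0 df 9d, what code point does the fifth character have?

U+3D611

Offset 0: leading byte 0xF3 = 11110011 → 4-byte char #1 = F3 97 BF B0.
Offset 4: leading byte 0xF0 = 11110000 → 4-byte char #2 = F0 97 8C B9.
Offset 8: leading byte 0xCA = 11001010 → 2-byte char #3 = CA 97.
Offset 10: leading byte 0xF0 = 11110000 → 4-byte char #4 = F0 B5 99 94.
Offset 14: leading byte 0xF0 = 11110000 → 4-byte char #5 = F0 BD 98 91.
Leading byte 0xF0 = 11110000 matches 11110xxx → 4-byte sequence.
Byte 1: 0xF0 = 11110000, payload 000 (3 bits).
Byte 2: 0xBD = 10111101 (10xxxxxx ✓), payload 111101.
Byte 3: 0x98 = 10011000 (10xxxxxx ✓), payload 011000.
Byte 4: 0x91 = 10010001 (10xxxxxx ✓), payload 010001.
Concatenate: 000111101011000010001 = 0x3D611 (21 bits → U+3D611).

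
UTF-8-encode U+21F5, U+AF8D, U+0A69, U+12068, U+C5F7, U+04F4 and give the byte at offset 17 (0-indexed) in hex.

0xB4

U+21F5 → 3-byte form E2 87 B5 at offsets 0–2.
U+AF8D → 3-byte form EA BE 8D at offsets 3–5.
U+0A69 → 3-byte form E0 A9 A9 at offsets 6–8.
U+12068 → 4-byte form F0 92 81 A8 at offsets 9–12.
U+C5F7 → 3-byte form EC 97 B7 at offsets 13–15.
U+04F4 → 2-byte form D3 B4 at offsets 16–17.
Offset 17 falls in char 6's range; it's byte 2 of D3 B4 = 0xB4.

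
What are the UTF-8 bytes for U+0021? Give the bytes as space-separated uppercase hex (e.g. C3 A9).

21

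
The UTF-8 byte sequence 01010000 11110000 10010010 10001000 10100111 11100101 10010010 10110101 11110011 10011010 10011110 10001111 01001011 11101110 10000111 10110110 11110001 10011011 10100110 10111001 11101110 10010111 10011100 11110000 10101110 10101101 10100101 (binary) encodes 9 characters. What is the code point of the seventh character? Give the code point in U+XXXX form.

U+5B9B9

Offset 0: leading byte 0x50 = 01010000 → 1-byte char #1 = 50.
Offset 1: leading byte 0xF0 = 11110000 → 4-byte char #2 = F0 92 88 A7.
Offset 5: leading byte 0xE5 = 11100101 → 3-byte char #3 = E5 92 B5.
Offset 8: leading byte 0xF3 = 11110011 → 4-byte char #4 = F3 9A 9E 8F.
Offset 12: leading byte 0x4B = 01001011 → 1-byte char #5 = 4B.
Offset 13: leading byte 0xEE = 11101110 → 3-byte char #6 = EE 87 B6.
Offset 16: leading byte 0xF1 = 11110001 → 4-byte char #7 = F1 9B A6 B9.
Leading byte 0xF1 = 11110001 matches 11110xxx → 4-byte sequence.
Byte 1: 0xF1 = 11110001, payload 001 (3 bits).
Byte 2: 0x9B = 10011011 (10xxxxxx ✓), payload 011011.
Byte 3: 0xA6 = 10100110 (10xxxxxx ✓), payload 100110.
Byte 4: 0xB9 = 10111001 (10xxxxxx ✓), payload 111001.
Concatenate: 001011011100110111001 = 0x5B9B9 (21 bits → U+5B9B9).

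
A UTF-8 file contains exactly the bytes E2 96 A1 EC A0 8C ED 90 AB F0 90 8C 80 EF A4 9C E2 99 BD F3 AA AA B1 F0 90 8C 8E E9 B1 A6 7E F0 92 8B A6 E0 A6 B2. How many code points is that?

12

Byte at offset 0: 0xE2 = 11100010 → 3-byte char (#1). Advance 3.
Byte at offset 3: 0xEC = 11101100 → 3-byte char (#2). Advance 3.
Byte at offset 6: 0xED = 11101101 → 3-byte char (#3). Advance 3.
Byte at offset 9: 0xF0 = 11110000 → 4-byte char (#4). Advance 4.
Byte at offset 13: 0xEF = 11101111 → 3-byte char (#5). Advance 3.
Byte at offset 16: 0xE2 = 11100010 → 3-byte char (#6). Advance 3.
Byte at offset 19: 0xF3 = 11110011 → 4-byte char (#7). Advance 4.
Byte at offset 23: 0xF0 = 11110000 → 4-byte char (#8). Advance 4.
Byte at offset 27: 0xE9 = 11101001 → 3-byte char (#9). Advance 3.
Byte at offset 30: 0x7E = 01111110 → 1-byte char (#10). Advance 1.
Byte at offset 31: 0xF0 = 11110000 → 4-byte char (#11). Advance 4.
Byte at offset 35: 0xE0 = 11100000 → 3-byte char (#12). Advance 3.
Reached end at offset 38 after 12 code points.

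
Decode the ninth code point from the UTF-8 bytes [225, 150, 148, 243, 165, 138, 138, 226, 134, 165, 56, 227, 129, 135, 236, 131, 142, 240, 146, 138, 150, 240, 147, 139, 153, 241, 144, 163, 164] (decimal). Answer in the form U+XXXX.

Offset 0: leading byte 0xE1 = 11100001 → 3-byte char #1 = E1 96 94.
Offset 3: leading byte 0xF3 = 11110011 → 4-byte char #2 = F3 A5 8A 8A.
Offset 7: leading byte 0xE2 = 11100010 → 3-byte char #3 = E2 86 A5.
Offset 10: leading byte 0x38 = 00111000 → 1-byte char #4 = 38.
Offset 11: leading byte 0xE3 = 11100011 → 3-byte char #5 = E3 81 87.
Offset 14: leading byte 0xEC = 11101100 → 3-byte char #6 = EC 83 8E.
Offset 17: leading byte 0xF0 = 11110000 → 4-byte char #7 = F0 92 8A 96.
Offset 21: leading byte 0xF0 = 11110000 → 4-byte char #8 = F0 93 8B 99.
Offset 25: leading byte 0xF1 = 11110001 → 4-byte char #9 = F1 90 A3 A4.
Leading byte 0xF1 = 11110001 matches 11110xxx → 4-byte sequence.
Byte 1: 0xF1 = 11110001, payload 001 (3 bits).
Byte 2: 0x90 = 10010000 (10xxxxxx ✓), payload 010000.
Byte 3: 0xA3 = 10100011 (10xxxxxx ✓), payload 100011.
Byte 4: 0xA4 = 10100100 (10xxxxxx ✓), payload 100100.
Concatenate: 001010000100011100100 = 0x508E4 (21 bits → U+508E4).

U+508E4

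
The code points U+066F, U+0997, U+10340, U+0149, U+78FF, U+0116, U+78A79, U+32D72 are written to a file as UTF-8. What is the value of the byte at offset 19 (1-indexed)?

0xA9

1-indexed offset 19 is 0-indexed offset 18.
U+066F → 2-byte form D9 AF at offsets 0–1.
U+0997 → 3-byte form E0 A6 97 at offsets 2–4.
U+10340 → 4-byte form F0 90 8D 80 at offsets 5–8.
U+0149 → 2-byte form C5 89 at offsets 9–10.
U+78FF → 3-byte form E7 A3 BF at offsets 11–13.
U+0116 → 2-byte form C4 96 at offsets 14–15.
U+78A79 → 4-byte form F1 B8 A9 B9 at offsets 16–19.
Offset 18 falls in char 7's range; it's byte 3 of F1 B8 A9 B9 = 0xA9.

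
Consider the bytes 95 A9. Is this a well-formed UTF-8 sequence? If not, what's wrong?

Byte 0x95 = 10010101 has the form 10xxxxxx — a continuation byte — but there is no preceding leading byte.

invalid (continuation byte with no leading byte)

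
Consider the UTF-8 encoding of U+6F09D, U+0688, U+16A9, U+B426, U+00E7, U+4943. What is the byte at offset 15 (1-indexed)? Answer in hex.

1-indexed offset 15 is 0-indexed offset 14.
U+6F09D → 4-byte form F1 AF 82 9D at offsets 0–3.
U+0688 → 2-byte form DA 88 at offsets 4–5.
U+16A9 → 3-byte form E1 9A A9 at offsets 6–8.
U+B426 → 3-byte form EB 90 A6 at offsets 9–11.
U+00E7 → 2-byte form C3 A7 at offsets 12–13.
U+4943 → 3-byte form E4 A5 83 at offsets 14–16.
Offset 14 falls in char 6's range; it's byte 1 of E4 A5 83 = 0xE4.

0xE4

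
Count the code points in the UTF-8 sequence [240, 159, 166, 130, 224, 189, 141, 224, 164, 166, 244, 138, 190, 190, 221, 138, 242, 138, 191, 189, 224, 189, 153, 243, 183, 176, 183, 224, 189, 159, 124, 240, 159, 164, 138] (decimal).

Byte at offset 0: 0xF0 = 11110000 → 4-byte char (#1). Advance 4.
Byte at offset 4: 0xE0 = 11100000 → 3-byte char (#2). Advance 3.
Byte at offset 7: 0xE0 = 11100000 → 3-byte char (#3). Advance 3.
Byte at offset 10: 0xF4 = 11110100 → 4-byte char (#4). Advance 4.
Byte at offset 14: 0xDD = 11011101 → 2-byte char (#5). Advance 2.
Byte at offset 16: 0xF2 = 11110010 → 4-byte char (#6). Advance 4.
Byte at offset 20: 0xE0 = 11100000 → 3-byte char (#7). Advance 3.
Byte at offset 23: 0xF3 = 11110011 → 4-byte char (#8). Advance 4.
Byte at offset 27: 0xE0 = 11100000 → 3-byte char (#9). Advance 3.
Byte at offset 30: 0x7C = 01111100 → 1-byte char (#10). Advance 1.
Byte at offset 31: 0xF0 = 11110000 → 4-byte char (#11). Advance 4.
Reached end at offset 35 after 11 code points.

11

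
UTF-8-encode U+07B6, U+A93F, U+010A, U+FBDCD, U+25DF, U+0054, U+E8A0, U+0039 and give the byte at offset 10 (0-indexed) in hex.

0x8D

U+07B6 → 2-byte form DE B6 at offsets 0–1.
U+A93F → 3-byte form EA A4 BF at offsets 2–4.
U+010A → 2-byte form C4 8A at offsets 5–6.
U+FBDCD → 4-byte form F3 BB B7 8D at offsets 7–10.
Offset 10 falls in char 4's range; it's byte 4 of F3 BB B7 8D = 0x8D.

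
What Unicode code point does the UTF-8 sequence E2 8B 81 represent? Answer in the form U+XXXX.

U+22C1

Leading byte 0xE2 = 11100010 matches 1110xxxx → 3-byte sequence.
Byte 1: 0xE2 = 11100010, payload 0010 (4 bits).
Byte 2: 0x8B = 10001011 (10xxxxxx ✓), payload 001011.
Byte 3: 0x81 = 10000001 (10xxxxxx ✓), payload 000001.
Concatenate: 0010001011000001 = 0x22C1 (16 bits → U+22C1).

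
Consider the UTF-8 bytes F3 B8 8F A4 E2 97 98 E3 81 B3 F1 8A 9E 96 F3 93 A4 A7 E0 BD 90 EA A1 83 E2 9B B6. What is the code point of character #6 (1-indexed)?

U+0F50

Offset 0: leading byte 0xF3 = 11110011 → 4-byte char #1 = F3 B8 8F A4.
Offset 4: leading byte 0xE2 = 11100010 → 3-byte char #2 = E2 97 98.
Offset 7: leading byte 0xE3 = 11100011 → 3-byte char #3 = E3 81 B3.
Offset 10: leading byte 0xF1 = 11110001 → 4-byte char #4 = F1 8A 9E 96.
Offset 14: leading byte 0xF3 = 11110011 → 4-byte char #5 = F3 93 A4 A7.
Offset 18: leading byte 0xE0 = 11100000 → 3-byte char #6 = E0 BD 90.
Leading byte 0xE0 = 11100000 matches 1110xxxx → 3-byte sequence.
Byte 1: 0xE0 = 11100000, payload 0000 (4 bits).
Byte 2: 0xBD = 10111101 (10xxxxxx ✓), payload 111101.
Byte 3: 0x90 = 10010000 (10xxxxxx ✓), payload 010000.
Concatenate: 0000111101010000 = 0xF50 (16 bits → U+0F50).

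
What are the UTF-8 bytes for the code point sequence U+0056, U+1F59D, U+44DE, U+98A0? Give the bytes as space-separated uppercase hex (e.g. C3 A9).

U+0056: 1-byte form → 56.
U+1F59D: 4-byte form → F0 9F 96 9D.
U+44DE: 3-byte form → E4 93 9E.
U+98A0: 3-byte form → E9 A2 A0.
Concatenated (11 bytes): 56 F0 9F 96 9D E4 93 9E E9 A2 A0.

56 F0 9F 96 9D E4 93 9E E9 A2 A0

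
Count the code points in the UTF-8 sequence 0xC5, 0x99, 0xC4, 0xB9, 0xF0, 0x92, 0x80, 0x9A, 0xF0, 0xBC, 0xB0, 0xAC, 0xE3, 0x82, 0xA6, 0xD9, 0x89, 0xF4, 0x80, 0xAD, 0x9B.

7

Byte at offset 0: 0xC5 = 11000101 → 2-byte char (#1). Advance 2.
Byte at offset 2: 0xC4 = 11000100 → 2-byte char (#2). Advance 2.
Byte at offset 4: 0xF0 = 11110000 → 4-byte char (#3). Advance 4.
Byte at offset 8: 0xF0 = 11110000 → 4-byte char (#4). Advance 4.
Byte at offset 12: 0xE3 = 11100011 → 3-byte char (#5). Advance 3.
Byte at offset 15: 0xD9 = 11011001 → 2-byte char (#6). Advance 2.
Byte at offset 17: 0xF4 = 11110100 → 4-byte char (#7). Advance 4.
Reached end at offset 21 after 7 code points.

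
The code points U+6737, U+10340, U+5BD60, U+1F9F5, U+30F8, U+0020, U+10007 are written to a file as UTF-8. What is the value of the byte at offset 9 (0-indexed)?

0xB5

U+6737 → 3-byte form E6 9C B7 at offsets 0–2.
U+10340 → 4-byte form F0 90 8D 80 at offsets 3–6.
U+5BD60 → 4-byte form F1 9B B5 A0 at offsets 7–10.
Offset 9 falls in char 3's range; it's byte 3 of F1 9B B5 A0 = 0xB5.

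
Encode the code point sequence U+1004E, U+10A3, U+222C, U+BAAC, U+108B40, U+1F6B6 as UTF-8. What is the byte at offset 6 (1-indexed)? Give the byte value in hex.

1-indexed offset 6 is 0-indexed offset 5.
U+1004E → 4-byte form F0 90 81 8E at offsets 0–3.
U+10A3 → 3-byte form E1 82 A3 at offsets 4–6.
Offset 5 falls in char 2's range; it's byte 2 of E1 82 A3 = 0x82.

0x82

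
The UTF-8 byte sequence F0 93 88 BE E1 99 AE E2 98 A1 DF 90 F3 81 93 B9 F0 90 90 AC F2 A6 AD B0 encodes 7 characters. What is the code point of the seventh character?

Offset 0: leading byte 0xF0 = 11110000 → 4-byte char #1 = F0 93 88 BE.
Offset 4: leading byte 0xE1 = 11100001 → 3-byte char #2 = E1 99 AE.
Offset 7: leading byte 0xE2 = 11100010 → 3-byte char #3 = E2 98 A1.
Offset 10: leading byte 0xDF = 11011111 → 2-byte char #4 = DF 90.
Offset 12: leading byte 0xF3 = 11110011 → 4-byte char #5 = F3 81 93 B9.
Offset 16: leading byte 0xF0 = 11110000 → 4-byte char #6 = F0 90 90 AC.
Offset 20: leading byte 0xF2 = 11110010 → 4-byte char #7 = F2 A6 AD B0.
Leading byte 0xF2 = 11110010 matches 11110xxx → 4-byte sequence.
Byte 1: 0xF2 = 11110010, payload 010 (3 bits).
Byte 2: 0xA6 = 10100110 (10xxxxxx ✓), payload 100110.
Byte 3: 0xAD = 10101101 (10xxxxxx ✓), payload 101101.
Byte 4: 0xB0 = 10110000 (10xxxxxx ✓), payload 110000.
Concatenate: 010100110101101110000 = 0xA6B70 (21 bits → U+A6B70).

U+A6B70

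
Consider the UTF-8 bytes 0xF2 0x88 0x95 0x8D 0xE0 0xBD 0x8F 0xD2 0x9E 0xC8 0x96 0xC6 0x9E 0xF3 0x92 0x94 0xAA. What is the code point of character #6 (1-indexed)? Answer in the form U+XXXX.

Offset 0: leading byte 0xF2 = 11110010 → 4-byte char #1 = F2 88 95 8D.
Offset 4: leading byte 0xE0 = 11100000 → 3-byte char #2 = E0 BD 8F.
Offset 7: leading byte 0xD2 = 11010010 → 2-byte char #3 = D2 9E.
Offset 9: leading byte 0xC8 = 11001000 → 2-byte char #4 = C8 96.
Offset 11: leading byte 0xC6 = 11000110 → 2-byte char #5 = C6 9E.
Offset 13: leading byte 0xF3 = 11110011 → 4-byte char #6 = F3 92 94 AA.
Leading byte 0xF3 = 11110011 matches 11110xxx → 4-byte sequence.
Byte 1: 0xF3 = 11110011, payload 011 (3 bits).
Byte 2: 0x92 = 10010010 (10xxxxxx ✓), payload 010010.
Byte 3: 0x94 = 10010100 (10xxxxxx ✓), payload 010100.
Byte 4: 0xAA = 10101010 (10xxxxxx ✓), payload 101010.
Concatenate: 011010010010100101010 = 0xD252A (21 bits → U+D252A).

U+D252A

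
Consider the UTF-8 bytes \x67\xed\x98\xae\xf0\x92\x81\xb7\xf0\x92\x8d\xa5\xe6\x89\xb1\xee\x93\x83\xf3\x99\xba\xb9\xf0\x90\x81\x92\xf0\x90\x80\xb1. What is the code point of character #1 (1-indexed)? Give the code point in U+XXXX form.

U+0067

Offset 0: leading byte 0x67 = 01100111 → 1-byte char #1 = 67.
Leading byte 0x67 = 01100111 matches 0xxxxxxx → 1-byte sequence.
Byte 1: 0x67 = 01100111, payload 1100111 (7 bits).
Concatenate: 1100111 = 0x67 (7 bits → U+0067).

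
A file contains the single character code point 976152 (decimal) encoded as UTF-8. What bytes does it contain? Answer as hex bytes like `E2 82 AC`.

F3 AE 94 98

U+EE518 = 0xEE518 = 976152 decimal. In range U+10000–U+10FFFF → 4-byte form: 11110xxx 10xxxxxx 10xxxxxx 10xxxxxx.
Binary (21 bits): 011101110010100011000.
Split 3+6+6+6: 011 | 101110 | 010100 | 011000.
Byte 1: 11110011 = 0xF3.
Byte 2: 10101110 = 0xAE.
Byte 3: 10010100 = 0x94.
Byte 4: 10011000 = 0x98.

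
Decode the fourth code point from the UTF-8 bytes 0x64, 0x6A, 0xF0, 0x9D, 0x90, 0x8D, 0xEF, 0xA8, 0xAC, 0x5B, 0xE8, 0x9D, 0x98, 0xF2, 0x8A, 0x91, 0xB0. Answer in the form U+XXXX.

Offset 0: leading byte 0x64 = 01100100 → 1-byte char #1 = 64.
Offset 1: leading byte 0x6A = 01101010 → 1-byte char #2 = 6A.
Offset 2: leading byte 0xF0 = 11110000 → 4-byte char #3 = F0 9D 90 8D.
Offset 6: leading byte 0xEF = 11101111 → 3-byte char #4 = EF A8 AC.
Leading byte 0xEF = 11101111 matches 1110xxxx → 3-byte sequence.
Byte 1: 0xEF = 11101111, payload 1111 (4 bits).
Byte 2: 0xA8 = 10101000 (10xxxxxx ✓), payload 101000.
Byte 3: 0xAC = 10101100 (10xxxxxx ✓), payload 101100.
Concatenate: 1111101000101100 = 0xFA2C (16 bits → U+FA2C).

U+FA2C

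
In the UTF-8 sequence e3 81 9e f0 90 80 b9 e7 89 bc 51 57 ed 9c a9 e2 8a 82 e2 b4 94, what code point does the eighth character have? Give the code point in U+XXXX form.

Offset 0: leading byte 0xE3 = 11100011 → 3-byte char #1 = E3 81 9E.
Offset 3: leading byte 0xF0 = 11110000 → 4-byte char #2 = F0 90 80 B9.
Offset 7: leading byte 0xE7 = 11100111 → 3-byte char #3 = E7 89 BC.
Offset 10: leading byte 0x51 = 01010001 → 1-byte char #4 = 51.
Offset 11: leading byte 0x57 = 01010111 → 1-byte char #5 = 57.
Offset 12: leading byte 0xED = 11101101 → 3-byte char #6 = ED 9C A9.
Offset 15: leading byte 0xE2 = 11100010 → 3-byte char #7 = E2 8A 82.
Offset 18: leading byte 0xE2 = 11100010 → 3-byte char #8 = E2 B4 94.
Leading byte 0xE2 = 11100010 matches 1110xxxx → 3-byte sequence.
Byte 1: 0xE2 = 11100010, payload 0010 (4 bits).
Byte 2: 0xB4 = 10110100 (10xxxxxx ✓), payload 110100.
Byte 3: 0x94 = 10010100 (10xxxxxx ✓), payload 010100.
Concatenate: 0010110100010100 = 0x2D14 (16 bits → U+2D14).

U+2D14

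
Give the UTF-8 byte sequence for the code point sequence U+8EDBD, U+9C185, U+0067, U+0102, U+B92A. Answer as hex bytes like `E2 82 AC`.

U+8EDBD: 4-byte form → F2 8E B6 BD.
U+9C185: 4-byte form → F2 9C 86 85.
U+0067: 1-byte form → 67.
U+0102: 2-byte form → C4 82.
U+B92A: 3-byte form → EB A4 AA.
Concatenated (14 bytes): F2 8E B6 BD F2 9C 86 85 67 C4 82 EB A4 AA.

F2 8E B6 BD F2 9C 86 85 67 C4 82 EB A4 AA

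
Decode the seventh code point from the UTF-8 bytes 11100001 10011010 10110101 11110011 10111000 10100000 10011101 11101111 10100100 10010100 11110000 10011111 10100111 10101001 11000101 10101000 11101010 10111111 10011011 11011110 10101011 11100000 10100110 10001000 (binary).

U+07AB

Offset 0: leading byte 0xE1 = 11100001 → 3-byte char #1 = E1 9A B5.
Offset 3: leading byte 0xF3 = 11110011 → 4-byte char #2 = F3 B8 A0 9D.
Offset 7: leading byte 0xEF = 11101111 → 3-byte char #3 = EF A4 94.
Offset 10: leading byte 0xF0 = 11110000 → 4-byte char #4 = F0 9F A7 A9.
Offset 14: leading byte 0xC5 = 11000101 → 2-byte char #5 = C5 A8.
Offset 16: leading byte 0xEA = 11101010 → 3-byte char #6 = EA BF 9B.
Offset 19: leading byte 0xDE = 11011110 → 2-byte char #7 = DE AB.
Leading byte 0xDE = 11011110 matches 110xxxxx → 2-byte sequence.
Byte 1: 0xDE = 11011110, payload 11110 (5 bits).
Byte 2: 0xAB = 10101011 (10xxxxxx ✓), payload 101011.
Concatenate: 11110101011 = 0x7AB (11 bits → U+07AB).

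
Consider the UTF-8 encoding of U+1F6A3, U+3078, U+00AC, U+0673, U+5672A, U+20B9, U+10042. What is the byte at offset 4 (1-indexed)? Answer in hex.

1-indexed offset 4 is 0-indexed offset 3.
U+1F6A3 → 4-byte form F0 9F 9A A3 at offsets 0–3.
Offset 3 falls in char 1's range; it's byte 4 of F0 9F 9A A3 = 0xA3.

0xA3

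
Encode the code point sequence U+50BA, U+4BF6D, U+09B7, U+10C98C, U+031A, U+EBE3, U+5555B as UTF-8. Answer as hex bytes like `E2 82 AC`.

U+50BA: 3-byte form → E5 82 BA.
U+4BF6D: 4-byte form → F1 8B BD AD.
U+09B7: 3-byte form → E0 A6 B7.
U+10C98C: 4-byte form → F4 8C A6 8C.
U+031A: 2-byte form → CC 9A.
U+EBE3: 3-byte form → EE AF A3.
U+5555B: 4-byte form → F1 95 95 9B.
Concatenated (23 bytes): E5 82 BA F1 8B BD AD E0 A6 B7 F4 8C A6 8C CC 9A EE AF A3 F1 95 95 9B.

E5 82 BA F1 8B BD AD E0 A6 B7 F4 8C A6 8C CC 9A EE AF A3 F1 95 95 9B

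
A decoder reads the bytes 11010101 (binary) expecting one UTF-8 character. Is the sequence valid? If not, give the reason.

invalid (sequence truncated)

Leading byte 0xD5 = 11010101 → 2-byte form, but only 1 byte is present.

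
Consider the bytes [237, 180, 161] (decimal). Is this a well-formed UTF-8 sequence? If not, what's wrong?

Structurally a 3-byte sequence; payload = 0xDD21.
But 0xDD21 is in U+D800–U+DFFF, the surrogate range. Surrogates are not Unicode scalar values and are forbidden in UTF-8.

invalid (encodes a surrogate (U+D800–U+DFFF))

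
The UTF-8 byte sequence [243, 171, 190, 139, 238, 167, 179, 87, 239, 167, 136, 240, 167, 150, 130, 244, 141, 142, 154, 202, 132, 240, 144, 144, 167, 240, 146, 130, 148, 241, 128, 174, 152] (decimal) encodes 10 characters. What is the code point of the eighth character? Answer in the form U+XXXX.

Offset 0: leading byte 0xF3 = 11110011 → 4-byte char #1 = F3 AB BE 8B.
Offset 4: leading byte 0xEE = 11101110 → 3-byte char #2 = EE A7 B3.
Offset 7: leading byte 0x57 = 01010111 → 1-byte char #3 = 57.
Offset 8: leading byte 0xEF = 11101111 → 3-byte char #4 = EF A7 88.
Offset 11: leading byte 0xF0 = 11110000 → 4-byte char #5 = F0 A7 96 82.
Offset 15: leading byte 0xF4 = 11110100 → 4-byte char #6 = F4 8D 8E 9A.
Offset 19: leading byte 0xCA = 11001010 → 2-byte char #7 = CA 84.
Offset 21: leading byte 0xF0 = 11110000 → 4-byte char #8 = F0 90 90 A7.
Leading byte 0xF0 = 11110000 matches 11110xxx → 4-byte sequence.
Byte 1: 0xF0 = 11110000, payload 000 (3 bits).
Byte 2: 0x90 = 10010000 (10xxxxxx ✓), payload 010000.
Byte 3: 0x90 = 10010000 (10xxxxxx ✓), payload 010000.
Byte 4: 0xA7 = 10100111 (10xxxxxx ✓), payload 100111.
Concatenate: 000010000010000100111 = 0x10427 (21 bits → U+10427).

U+10427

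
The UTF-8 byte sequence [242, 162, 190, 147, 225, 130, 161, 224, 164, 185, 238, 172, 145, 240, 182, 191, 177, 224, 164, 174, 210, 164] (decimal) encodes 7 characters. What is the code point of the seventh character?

U+04A4

Offset 0: leading byte 0xF2 = 11110010 → 4-byte char #1 = F2 A2 BE 93.
Offset 4: leading byte 0xE1 = 11100001 → 3-byte char #2 = E1 82 A1.
Offset 7: leading byte 0xE0 = 11100000 → 3-byte char #3 = E0 A4 B9.
Offset 10: leading byte 0xEE = 11101110 → 3-byte char #4 = EE AC 91.
Offset 13: leading byte 0xF0 = 11110000 → 4-byte char #5 = F0 B6 BF B1.
Offset 17: leading byte 0xE0 = 11100000 → 3-byte char #6 = E0 A4 AE.
Offset 20: leading byte 0xD2 = 11010010 → 2-byte char #7 = D2 A4.
Leading byte 0xD2 = 11010010 matches 110xxxxx → 2-byte sequence.
Byte 1: 0xD2 = 11010010, payload 10010 (5 bits).
Byte 2: 0xA4 = 10100100 (10xxxxxx ✓), payload 100100.
Concatenate: 10010100100 = 0x4A4 (11 bits → U+04A4).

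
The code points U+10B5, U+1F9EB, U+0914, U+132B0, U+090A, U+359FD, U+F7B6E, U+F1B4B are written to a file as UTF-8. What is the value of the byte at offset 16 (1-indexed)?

1-indexed offset 16 is 0-indexed offset 15.
U+10B5 → 3-byte form E1 82 B5 at offsets 0–2.
U+1F9EB → 4-byte form F0 9F A7 AB at offsets 3–6.
U+0914 → 3-byte form E0 A4 94 at offsets 7–9.
U+132B0 → 4-byte form F0 93 8A B0 at offsets 10–13.
U+090A → 3-byte form E0 A4 8A at offsets 14–16.
Offset 15 falls in char 5's range; it's byte 2 of E0 A4 8A = 0xA4.

0xA4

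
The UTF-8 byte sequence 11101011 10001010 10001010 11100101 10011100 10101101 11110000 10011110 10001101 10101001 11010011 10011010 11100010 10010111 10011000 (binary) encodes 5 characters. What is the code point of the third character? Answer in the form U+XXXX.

Offset 0: leading byte 0xEB = 11101011 → 3-byte char #1 = EB 8A 8A.
Offset 3: leading byte 0xE5 = 11100101 → 3-byte char #2 = E5 9C AD.
Offset 6: leading byte 0xF0 = 11110000 → 4-byte char #3 = F0 9E 8D A9.
Leading byte 0xF0 = 11110000 matches 11110xxx → 4-byte sequence.
Byte 1: 0xF0 = 11110000, payload 000 (3 bits).
Byte 2: 0x9E = 10011110 (10xxxxxx ✓), payload 011110.
Byte 3: 0x8D = 10001101 (10xxxxxx ✓), payload 001101.
Byte 4: 0xA9 = 10101001 (10xxxxxx ✓), payload 101001.
Concatenate: 000011110001101101001 = 0x1E369 (21 bits → U+1E369).

U+1E369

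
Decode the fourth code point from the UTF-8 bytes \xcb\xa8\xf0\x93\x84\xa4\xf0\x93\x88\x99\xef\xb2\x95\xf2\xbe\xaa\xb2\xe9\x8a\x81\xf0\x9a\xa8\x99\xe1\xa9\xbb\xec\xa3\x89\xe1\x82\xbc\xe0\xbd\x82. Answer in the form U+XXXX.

Offset 0: leading byte 0xCB = 11001011 → 2-byte char #1 = CB A8.
Offset 2: leading byte 0xF0 = 11110000 → 4-byte char #2 = F0 93 84 A4.
Offset 6: leading byte 0xF0 = 11110000 → 4-byte char #3 = F0 93 88 99.
Offset 10: leading byte 0xEF = 11101111 → 3-byte char #4 = EF B2 95.
Leading byte 0xEF = 11101111 matches 1110xxxx → 3-byte sequence.
Byte 1: 0xEF = 11101111, payload 1111 (4 bits).
Byte 2: 0xB2 = 10110010 (10xxxxxx ✓), payload 110010.
Byte 3: 0x95 = 10010101 (10xxxxxx ✓), payload 010101.
Concatenate: 1111110010010101 = 0xFC95 (16 bits → U+FC95).

U+FC95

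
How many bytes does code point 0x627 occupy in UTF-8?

U+0627 = 0x627. UTF-8 uses 1 byte below 0x80, 2 below 0x800, 3 below 0x10000, 4 up to 0x10FFFF. 0x627 is in U+0080–U+07FF → 2 bytes.

2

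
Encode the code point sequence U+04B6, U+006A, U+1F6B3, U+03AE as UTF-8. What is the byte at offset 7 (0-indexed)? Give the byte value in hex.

0xCE

U+04B6 → 2-byte form D2 B6 at offsets 0–1.
U+006A → 1-byte form 6A at offsets 2–2.
U+1F6B3 → 4-byte form F0 9F 9A B3 at offsets 3–6.
U+03AE → 2-byte form CE AE at offsets 7–8.
Offset 7 falls in char 4's range; it's byte 1 of CE AE = 0xCE.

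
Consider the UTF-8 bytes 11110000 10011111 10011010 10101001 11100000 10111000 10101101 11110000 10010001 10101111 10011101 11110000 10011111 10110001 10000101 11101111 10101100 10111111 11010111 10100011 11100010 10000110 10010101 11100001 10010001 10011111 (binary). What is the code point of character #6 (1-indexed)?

Offset 0: leading byte 0xF0 = 11110000 → 4-byte char #1 = F0 9F 9A A9.
Offset 4: leading byte 0xE0 = 11100000 → 3-byte char #2 = E0 B8 AD.
Offset 7: leading byte 0xF0 = 11110000 → 4-byte char #3 = F0 91 AF 9D.
Offset 11: leading byte 0xF0 = 11110000 → 4-byte char #4 = F0 9F B1 85.
Offset 15: leading byte 0xEF = 11101111 → 3-byte char #5 = EF AC BF.
Offset 18: leading byte 0xD7 = 11010111 → 2-byte char #6 = D7 A3.
Leading byte 0xD7 = 11010111 matches 110xxxxx → 2-byte sequence.
Byte 1: 0xD7 = 11010111, payload 10111 (5 bits).
Byte 2: 0xA3 = 10100011 (10xxxxxx ✓), payload 100011.
Concatenate: 10111100011 = 0x5E3 (11 bits → U+05E3).

U+05E3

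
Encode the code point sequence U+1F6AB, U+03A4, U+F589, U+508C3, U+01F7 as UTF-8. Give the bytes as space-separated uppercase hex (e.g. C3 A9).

F0 9F 9A AB CE A4 EF 96 89 F1 90 A3 83 C7 B7

U+1F6AB: 4-byte form → F0 9F 9A AB.
U+03A4: 2-byte form → CE A4.
U+F589: 3-byte form → EF 96 89.
U+508C3: 4-byte form → F1 90 A3 83.
U+01F7: 2-byte form → C7 B7.
Concatenated (15 bytes): F0 9F 9A AB CE A4 EF 96 89 F1 90 A3 83 C7 B7.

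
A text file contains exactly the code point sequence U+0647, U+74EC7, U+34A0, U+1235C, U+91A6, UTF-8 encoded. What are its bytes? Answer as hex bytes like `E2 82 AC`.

D9 87 F1 B4 BB 87 E3 92 A0 F0 92 8D 9C E9 86 A6

U+0647: 2-byte form → D9 87.
U+74EC7: 4-byte form → F1 B4 BB 87.
U+34A0: 3-byte form → E3 92 A0.
U+1235C: 4-byte form → F0 92 8D 9C.
U+91A6: 3-byte form → E9 86 A6.
Concatenated (16 bytes): D9 87 F1 B4 BB 87 E3 92 A0 F0 92 8D 9C E9 86 A6.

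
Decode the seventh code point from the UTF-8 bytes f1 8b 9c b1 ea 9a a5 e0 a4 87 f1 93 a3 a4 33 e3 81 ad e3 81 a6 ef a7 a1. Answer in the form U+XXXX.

Offset 0: leading byte 0xF1 = 11110001 → 4-byte char #1 = F1 8B 9C B1.
Offset 4: leading byte 0xEA = 11101010 → 3-byte char #2 = EA 9A A5.
Offset 7: leading byte 0xE0 = 11100000 → 3-byte char #3 = E0 A4 87.
Offset 10: leading byte 0xF1 = 11110001 → 4-byte char #4 = F1 93 A3 A4.
Offset 14: leading byte 0x33 = 00110011 → 1-byte char #5 = 33.
Offset 15: leading byte 0xE3 = 11100011 → 3-byte char #6 = E3 81 AD.
Offset 18: leading byte 0xE3 = 11100011 → 3-byte char #7 = E3 81 A6.
Leading byte 0xE3 = 11100011 matches 1110xxxx → 3-byte sequence.
Byte 1: 0xE3 = 11100011, payload 0011 (4 bits).
Byte 2: 0x81 = 10000001 (10xxxxxx ✓), payload 000001.
Byte 3: 0xA6 = 10100110 (10xxxxxx ✓), payload 100110.
Concatenate: 0011000001100110 = 0x3066 (16 bits → U+3066).

U+3066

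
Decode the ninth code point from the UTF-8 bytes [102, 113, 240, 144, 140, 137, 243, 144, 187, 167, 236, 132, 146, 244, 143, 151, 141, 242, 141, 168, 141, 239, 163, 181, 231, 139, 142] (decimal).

U+72CE

Offset 0: leading byte 0x66 = 01100110 → 1-byte char #1 = 66.
Offset 1: leading byte 0x71 = 01110001 → 1-byte char #2 = 71.
Offset 2: leading byte 0xF0 = 11110000 → 4-byte char #3 = F0 90 8C 89.
Offset 6: leading byte 0xF3 = 11110011 → 4-byte char #4 = F3 90 BB A7.
Offset 10: leading byte 0xEC = 11101100 → 3-byte char #5 = EC 84 92.
Offset 13: leading byte 0xF4 = 11110100 → 4-byte char #6 = F4 8F 97 8D.
Offset 17: leading byte 0xF2 = 11110010 → 4-byte char #7 = F2 8D A8 8D.
Offset 21: leading byte 0xEF = 11101111 → 3-byte char #8 = EF A3 B5.
Offset 24: leading byte 0xE7 = 11100111 → 3-byte char #9 = E7 8B 8E.
Leading byte 0xE7 = 11100111 matches 1110xxxx → 3-byte sequence.
Byte 1: 0xE7 = 11100111, payload 0111 (4 bits).
Byte 2: 0x8B = 10001011 (10xxxxxx ✓), payload 001011.
Byte 3: 0x8E = 10001110 (10xxxxxx ✓), payload 001110.
Concatenate: 0111001011001110 = 0x72CE (16 bits → U+72CE).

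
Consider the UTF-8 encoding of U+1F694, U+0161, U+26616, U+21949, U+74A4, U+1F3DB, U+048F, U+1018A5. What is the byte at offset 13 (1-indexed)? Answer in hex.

0xA5

1-indexed offset 13 is 0-indexed offset 12.
U+1F694 → 4-byte form F0 9F 9A 94 at offsets 0–3.
U+0161 → 2-byte form C5 A1 at offsets 4–5.
U+26616 → 4-byte form F0 A6 98 96 at offsets 6–9.
U+21949 → 4-byte form F0 A1 A5 89 at offsets 10–13.
Offset 12 falls in char 4's range; it's byte 3 of F0 A1 A5 89 = 0xA5.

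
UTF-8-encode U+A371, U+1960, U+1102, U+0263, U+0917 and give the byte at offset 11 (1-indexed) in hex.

0xA3

1-indexed offset 11 is 0-indexed offset 10.
U+A371 → 3-byte form EA 8D B1 at offsets 0–2.
U+1960 → 3-byte form E1 A5 A0 at offsets 3–5.
U+1102 → 3-byte form E1 84 82 at offsets 6–8.
U+0263 → 2-byte form C9 A3 at offsets 9–10.
Offset 10 falls in char 4's range; it's byte 2 of C9 A3 = 0xA3.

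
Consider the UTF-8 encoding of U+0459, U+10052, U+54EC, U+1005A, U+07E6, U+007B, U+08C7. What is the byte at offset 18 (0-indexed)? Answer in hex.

U+0459 → 2-byte form D1 99 at offsets 0–1.
U+10052 → 4-byte form F0 90 81 92 at offsets 2–5.
U+54EC → 3-byte form E5 93 AC at offsets 6–8.
U+1005A → 4-byte form F0 90 81 9A at offsets 9–12.
U+07E6 → 2-byte form DF A6 at offsets 13–14.
U+007B → 1-byte form 7B at offsets 15–15.
U+08C7 → 3-byte form E0 A3 87 at offsets 16–18.
Offset 18 falls in char 7's range; it's byte 3 of E0 A3 87 = 0x87.

0x87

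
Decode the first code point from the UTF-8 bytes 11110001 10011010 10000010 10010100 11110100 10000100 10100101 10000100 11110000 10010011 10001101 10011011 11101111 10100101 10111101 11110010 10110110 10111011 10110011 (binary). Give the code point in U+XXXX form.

U+5A094

Offset 0: leading byte 0xF1 = 11110001 → 4-byte char #1 = F1 9A 82 94.
Leading byte 0xF1 = 11110001 matches 11110xxx → 4-byte sequence.
Byte 1: 0xF1 = 11110001, payload 001 (3 bits).
Byte 2: 0x9A = 10011010 (10xxxxxx ✓), payload 011010.
Byte 3: 0x82 = 10000010 (10xxxxxx ✓), payload 000010.
Byte 4: 0x94 = 10010100 (10xxxxxx ✓), payload 010100.
Concatenate: 001011010000010010100 = 0x5A094 (21 bits → U+5A094).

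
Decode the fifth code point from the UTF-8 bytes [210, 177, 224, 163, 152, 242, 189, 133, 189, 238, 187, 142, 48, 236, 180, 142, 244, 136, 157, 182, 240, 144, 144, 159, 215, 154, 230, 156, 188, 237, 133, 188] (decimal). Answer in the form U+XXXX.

U+0030

Offset 0: leading byte 0xD2 = 11010010 → 2-byte char #1 = D2 B1.
Offset 2: leading byte 0xE0 = 11100000 → 3-byte char #2 = E0 A3 98.
Offset 5: leading byte 0xF2 = 11110010 → 4-byte char #3 = F2 BD 85 BD.
Offset 9: leading byte 0xEE = 11101110 → 3-byte char #4 = EE BB 8E.
Offset 12: leading byte 0x30 = 00110000 → 1-byte char #5 = 30.
Leading byte 0x30 = 00110000 matches 0xxxxxxx → 1-byte sequence.
Byte 1: 0x30 = 00110000, payload 0110000 (7 bits).
Concatenate: 0110000 = 0x30 (7 bits → U+0030).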